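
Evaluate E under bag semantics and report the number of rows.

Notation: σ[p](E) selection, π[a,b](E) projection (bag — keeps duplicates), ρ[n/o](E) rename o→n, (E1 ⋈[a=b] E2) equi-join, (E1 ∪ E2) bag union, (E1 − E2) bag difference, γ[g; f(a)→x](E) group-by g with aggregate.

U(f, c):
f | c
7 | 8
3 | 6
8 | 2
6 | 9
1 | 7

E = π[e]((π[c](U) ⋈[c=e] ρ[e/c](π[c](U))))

Per-node cardinality:
  U → 5
  π[c](U) → 5
  U → 5
  π[c](U) → 5
  ρ[e/c](π[c](U)) → 5
  (π[c](U) ⋈[c=e] ρ[e/c](π[c](U))) → 5
  π[e]((π[c](U) ⋈[c=e] ρ[e/c](π[c](U)))) → 5

|E| = 5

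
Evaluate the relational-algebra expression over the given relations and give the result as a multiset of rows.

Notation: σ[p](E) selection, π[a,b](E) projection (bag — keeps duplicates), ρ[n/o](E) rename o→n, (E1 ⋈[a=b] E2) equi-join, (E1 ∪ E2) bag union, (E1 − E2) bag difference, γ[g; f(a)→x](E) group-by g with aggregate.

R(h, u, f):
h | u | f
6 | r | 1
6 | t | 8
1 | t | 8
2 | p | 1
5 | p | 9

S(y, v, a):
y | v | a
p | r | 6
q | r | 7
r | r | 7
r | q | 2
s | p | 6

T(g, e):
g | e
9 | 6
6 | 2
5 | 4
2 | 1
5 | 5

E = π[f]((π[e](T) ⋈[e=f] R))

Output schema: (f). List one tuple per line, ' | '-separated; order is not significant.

Stepwise |·|:
  T → 5
  π[e](T) → 5
  R → 5
  (π[e](T) ⋈[e=f] R) → 2
  π[f]((π[e](T) ⋈[e=f] R)) → 2

== RESULT ==
f
1
1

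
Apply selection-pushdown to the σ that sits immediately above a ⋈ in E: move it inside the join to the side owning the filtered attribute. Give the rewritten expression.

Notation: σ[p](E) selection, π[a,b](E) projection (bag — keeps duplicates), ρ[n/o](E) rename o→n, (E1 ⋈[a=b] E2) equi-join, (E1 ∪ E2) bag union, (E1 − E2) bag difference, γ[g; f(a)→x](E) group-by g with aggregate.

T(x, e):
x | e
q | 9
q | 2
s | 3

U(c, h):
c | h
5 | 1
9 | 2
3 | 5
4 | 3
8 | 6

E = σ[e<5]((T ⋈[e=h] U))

σ filters on e, owned by the left side.
E' = (σ[e<5](T) ⋈[e=h] U)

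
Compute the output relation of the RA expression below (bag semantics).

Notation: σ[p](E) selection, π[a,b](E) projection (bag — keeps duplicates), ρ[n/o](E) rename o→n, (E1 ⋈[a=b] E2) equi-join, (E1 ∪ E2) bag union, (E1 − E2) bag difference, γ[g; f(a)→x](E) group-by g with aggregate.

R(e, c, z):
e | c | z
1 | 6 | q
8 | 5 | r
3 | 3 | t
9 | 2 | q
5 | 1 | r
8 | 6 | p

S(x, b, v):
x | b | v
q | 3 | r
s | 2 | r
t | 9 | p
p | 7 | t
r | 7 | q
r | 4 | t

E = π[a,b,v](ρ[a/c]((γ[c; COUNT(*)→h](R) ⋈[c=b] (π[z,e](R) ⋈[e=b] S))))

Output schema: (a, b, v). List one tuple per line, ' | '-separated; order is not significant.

Row counts bottom-up:
  R → 6
  γ[c; COUNT(*)→h](R) → 5
  R → 6
  π[z,e](R) → 6
  S → 6
  (π[z,e](R) ⋈[e=b] S) → 2
  (γ[c; COUNT(*)→h](R) ⋈[c=b] (π[z,e](R) ⋈[e=b] S)) → 1
  ρ[a/c]((γ[c; COUNT(*)→h](R) ⋈[c=b] (π[z,e](R) ⋈[e=b] S))) → 1
  π[a,b,v](ρ[a/c]((γ[c; COUNT(*)→h](R) ⋈[c=b] (π[z,e](R) ⋈[e=b] S)))) → 1

== RESULT ==
a | b | v
3 | 3 | r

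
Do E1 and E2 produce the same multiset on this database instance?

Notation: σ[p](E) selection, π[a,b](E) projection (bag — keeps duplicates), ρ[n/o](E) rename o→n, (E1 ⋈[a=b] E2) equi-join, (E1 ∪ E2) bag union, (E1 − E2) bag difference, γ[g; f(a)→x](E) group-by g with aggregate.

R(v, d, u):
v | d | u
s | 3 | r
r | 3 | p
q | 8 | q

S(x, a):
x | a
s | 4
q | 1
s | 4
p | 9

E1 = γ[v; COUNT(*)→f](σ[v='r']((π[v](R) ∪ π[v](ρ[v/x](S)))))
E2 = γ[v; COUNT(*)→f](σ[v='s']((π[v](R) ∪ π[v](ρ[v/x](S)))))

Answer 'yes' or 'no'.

E1 row counts bottom-up:
  R → 3
  π[v](R) → 3
  S → 4
  ρ[v/x](S) → 4
  π[v](ρ[v/x](S)) → 4
  (π[v](R) ∪ π[v](ρ[v/x](S))) → 7
  σ[v='r']((π[v](R) ∪ π[v](ρ[v/x](S)))) → 1
  γ[v; COUNT(*)→f](σ[v='r']((π[v](R) ∪ π[v](ρ[v/x](S))))) → 1
E2 row counts bottom-up:
  R → 3
  π[v](R) → 3
  S → 4
  ρ[v/x](S) → 4
  π[v](ρ[v/x](S)) → 4
  (π[v](R) ∪ π[v](ρ[v/x](S))) → 7
  σ[v='s']((π[v](R) ∪ π[v](ρ[v/x](S)))) → 3
  γ[v; COUNT(*)→f](σ[v='s']((π[v](R) ∪ π[v](ρ[v/x](S))))) → 1

E1 result:
v | f
r | 1
E2 result:
v | f
s | 3
Witness: ('r', 1) appears 1× in E1 but 0× in E2.

no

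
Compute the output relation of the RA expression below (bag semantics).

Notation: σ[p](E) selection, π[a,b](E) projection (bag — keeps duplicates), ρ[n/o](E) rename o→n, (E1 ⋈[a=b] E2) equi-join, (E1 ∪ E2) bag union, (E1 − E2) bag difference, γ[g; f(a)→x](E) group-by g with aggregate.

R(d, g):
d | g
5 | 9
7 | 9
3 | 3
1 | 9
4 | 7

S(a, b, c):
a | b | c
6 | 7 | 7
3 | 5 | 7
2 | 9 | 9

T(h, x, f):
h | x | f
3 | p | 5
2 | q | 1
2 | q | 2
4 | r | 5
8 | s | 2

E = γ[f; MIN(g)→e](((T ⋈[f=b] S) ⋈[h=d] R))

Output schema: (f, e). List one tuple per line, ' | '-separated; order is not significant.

Stepwise |·|:
  T → 5
  S → 3
  (T ⋈[f=b] S) → 2
  R → 5
  ((T ⋈[f=b] S) ⋈[h=d] R) → 2
  γ[f; MIN(g)→e](((T ⋈[f=b] S) ⋈[h=d] R)) → 1

== RESULT ==
f | e
5 | 3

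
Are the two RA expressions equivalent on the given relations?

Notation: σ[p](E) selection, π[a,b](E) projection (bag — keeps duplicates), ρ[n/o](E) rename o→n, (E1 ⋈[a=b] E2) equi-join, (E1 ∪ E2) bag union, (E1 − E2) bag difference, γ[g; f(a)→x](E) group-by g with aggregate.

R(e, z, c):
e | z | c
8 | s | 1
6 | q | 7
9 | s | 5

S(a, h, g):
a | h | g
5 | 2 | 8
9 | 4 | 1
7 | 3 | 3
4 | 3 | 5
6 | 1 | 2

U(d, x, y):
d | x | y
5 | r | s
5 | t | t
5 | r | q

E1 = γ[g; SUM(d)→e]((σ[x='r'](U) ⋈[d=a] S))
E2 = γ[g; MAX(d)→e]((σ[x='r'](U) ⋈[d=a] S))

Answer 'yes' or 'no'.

E1 row counts bottom-up:
  U → 3
  σ[x='r'](U) → 2
  S → 5
  (σ[x='r'](U) ⋈[d=a] S) → 2
  γ[g; SUM(d)→e]((σ[x='r'](U) ⋈[d=a] S)) → 1
E2 row counts bottom-up:
  U → 3
  σ[x='r'](U) → 2
  S → 5
  (σ[x='r'](U) ⋈[d=a] S) → 2
  γ[g; MAX(d)→e]((σ[x='r'](U) ⋈[d=a] S)) → 1

E1 result:
g | e
8 | 10
E2 result:
g | e
8 | 5
Witness: (8, 10) appears 1× in E1 but 0× in E2.

no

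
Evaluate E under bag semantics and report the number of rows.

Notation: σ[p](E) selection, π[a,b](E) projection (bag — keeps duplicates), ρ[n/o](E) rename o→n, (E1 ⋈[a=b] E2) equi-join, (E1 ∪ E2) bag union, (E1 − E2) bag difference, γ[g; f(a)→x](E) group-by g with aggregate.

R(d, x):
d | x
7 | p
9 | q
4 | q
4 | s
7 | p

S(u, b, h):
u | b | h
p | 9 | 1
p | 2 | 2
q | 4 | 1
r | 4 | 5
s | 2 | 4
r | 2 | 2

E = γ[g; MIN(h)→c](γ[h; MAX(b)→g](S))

Row counts bottom-up:
  S → 6
  γ[h; MAX(b)→g](S) → 4
  γ[g; MIN(h)→c](γ[h; MAX(b)→g](S)) → 3

|E| = 3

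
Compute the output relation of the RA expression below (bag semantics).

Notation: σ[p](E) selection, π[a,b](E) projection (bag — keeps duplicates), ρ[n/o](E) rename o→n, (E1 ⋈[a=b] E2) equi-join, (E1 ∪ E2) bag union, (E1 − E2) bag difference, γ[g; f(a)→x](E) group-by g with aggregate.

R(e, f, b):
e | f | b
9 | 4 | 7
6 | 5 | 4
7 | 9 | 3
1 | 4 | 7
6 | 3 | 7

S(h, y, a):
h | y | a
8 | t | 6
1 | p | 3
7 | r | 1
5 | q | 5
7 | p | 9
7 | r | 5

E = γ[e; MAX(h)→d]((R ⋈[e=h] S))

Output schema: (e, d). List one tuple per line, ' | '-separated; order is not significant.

Per-node cardinality:
  R → 5
  S → 6
  (R ⋈[e=h] S) → 4
  γ[e; MAX(h)→d]((R ⋈[e=h] S)) → 2

== RESULT ==
e | d
1 | 1
7 | 7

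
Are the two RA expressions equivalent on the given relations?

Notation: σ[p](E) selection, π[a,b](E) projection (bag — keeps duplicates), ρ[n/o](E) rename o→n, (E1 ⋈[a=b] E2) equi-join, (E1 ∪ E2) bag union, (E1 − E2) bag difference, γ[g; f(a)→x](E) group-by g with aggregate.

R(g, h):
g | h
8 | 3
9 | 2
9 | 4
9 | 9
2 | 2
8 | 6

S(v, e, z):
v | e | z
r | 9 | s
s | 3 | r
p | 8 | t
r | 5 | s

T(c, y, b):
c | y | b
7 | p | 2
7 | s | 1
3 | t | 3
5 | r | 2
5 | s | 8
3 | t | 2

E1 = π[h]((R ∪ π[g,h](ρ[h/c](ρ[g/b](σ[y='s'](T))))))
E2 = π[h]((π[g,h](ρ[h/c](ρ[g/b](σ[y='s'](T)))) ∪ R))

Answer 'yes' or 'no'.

E1 subexpression sizes:
  R → 6
  T → 6
  σ[y='s'](T) → 2
  ρ[g/b](σ[y='s'](T)) → 2
  ρ[h/c](ρ[g/b](σ[y='s'](T))) → 2
  π[g,h](ρ[h/c](ρ[g/b](σ[y='s'](T)))) → 2
  (R ∪ π[g,h](ρ[h/c](ρ[g/b](σ[y='s'](T))))) → 8
  π[h]((R ∪ π[g,h](ρ[h/c](ρ[g/b](σ[y='s'](T)))))) → 8
E2 subexpression sizes:
  T → 6
  σ[y='s'](T) → 2
  ρ[g/b](σ[y='s'](T)) → 2
  ρ[h/c](ρ[g/b](σ[y='s'](T))) → 2
  π[g,h](ρ[h/c](ρ[g/b](σ[y='s'](T)))) → 2
  R → 6
  (π[g,h](ρ[h/c](ρ[g/b](σ[y='s'](T)))) ∪ R) → 8
  π[h]((π[g,h](ρ[h/c](ρ[g/b](σ[y='s'](T)))) ∪ R)) → 8

E1 and E2 produce the same multiset:
h
2
2
3
4
5
6
7
9

yes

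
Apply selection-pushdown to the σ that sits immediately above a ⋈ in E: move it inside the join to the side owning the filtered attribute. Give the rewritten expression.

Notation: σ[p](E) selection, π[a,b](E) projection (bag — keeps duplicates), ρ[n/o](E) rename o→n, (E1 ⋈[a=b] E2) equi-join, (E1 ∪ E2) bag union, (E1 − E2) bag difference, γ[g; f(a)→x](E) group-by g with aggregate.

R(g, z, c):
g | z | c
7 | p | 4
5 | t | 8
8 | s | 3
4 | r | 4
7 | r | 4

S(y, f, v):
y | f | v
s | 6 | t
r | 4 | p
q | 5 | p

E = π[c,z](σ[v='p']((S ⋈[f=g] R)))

σ filters on v, owned by the left side.
E' = π[c,z]((σ[v='p'](S) ⋈[f=g] R))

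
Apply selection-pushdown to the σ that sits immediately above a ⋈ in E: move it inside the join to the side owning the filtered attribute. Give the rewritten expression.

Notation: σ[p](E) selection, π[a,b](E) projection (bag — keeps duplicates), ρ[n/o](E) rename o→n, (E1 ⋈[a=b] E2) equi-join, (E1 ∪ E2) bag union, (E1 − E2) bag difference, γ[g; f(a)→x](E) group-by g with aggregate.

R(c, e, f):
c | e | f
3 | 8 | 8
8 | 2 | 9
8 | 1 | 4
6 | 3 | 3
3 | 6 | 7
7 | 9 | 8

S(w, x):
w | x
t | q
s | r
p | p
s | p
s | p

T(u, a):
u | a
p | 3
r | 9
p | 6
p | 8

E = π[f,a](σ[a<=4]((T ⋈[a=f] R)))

σ filters on a, owned by the left side.
E' = π[f,a]((σ[a<=4](T) ⋈[a=f] R))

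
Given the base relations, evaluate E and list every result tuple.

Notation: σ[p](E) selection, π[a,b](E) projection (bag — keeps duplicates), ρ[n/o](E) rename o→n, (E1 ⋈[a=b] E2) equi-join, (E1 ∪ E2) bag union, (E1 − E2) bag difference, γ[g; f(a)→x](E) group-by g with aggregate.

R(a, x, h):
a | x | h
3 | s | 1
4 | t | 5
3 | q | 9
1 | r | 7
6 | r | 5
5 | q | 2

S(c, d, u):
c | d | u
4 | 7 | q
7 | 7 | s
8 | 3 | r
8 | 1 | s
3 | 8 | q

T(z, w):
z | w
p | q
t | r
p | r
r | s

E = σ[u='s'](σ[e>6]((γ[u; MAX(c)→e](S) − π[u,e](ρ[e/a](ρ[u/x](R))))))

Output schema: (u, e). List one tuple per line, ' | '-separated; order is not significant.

Subexpression sizes:
  S → 5
  γ[u; MAX(c)→e](S) → 3
  R → 6
  ρ[u/x](R) → 6
  ρ[e/a](ρ[u/x](R)) → 6
  π[u,e](ρ[e/a](ρ[u/x](R))) → 6
  (γ[u; MAX(c)→e](S) − π[u,e](ρ[e/a](ρ[u/x](R)))) → 3
  σ[e>6]((γ[u; MAX(c)→e](S) − π[u,e](ρ[e/a](ρ[u/x](R))))) → 2
  σ[u='s'](σ[e>6]((γ[u; MAX(c)→e](S) − π[u,e](ρ[e/a](ρ[u/x](R)))))) → 1

== RESULT ==
u | e
s | 8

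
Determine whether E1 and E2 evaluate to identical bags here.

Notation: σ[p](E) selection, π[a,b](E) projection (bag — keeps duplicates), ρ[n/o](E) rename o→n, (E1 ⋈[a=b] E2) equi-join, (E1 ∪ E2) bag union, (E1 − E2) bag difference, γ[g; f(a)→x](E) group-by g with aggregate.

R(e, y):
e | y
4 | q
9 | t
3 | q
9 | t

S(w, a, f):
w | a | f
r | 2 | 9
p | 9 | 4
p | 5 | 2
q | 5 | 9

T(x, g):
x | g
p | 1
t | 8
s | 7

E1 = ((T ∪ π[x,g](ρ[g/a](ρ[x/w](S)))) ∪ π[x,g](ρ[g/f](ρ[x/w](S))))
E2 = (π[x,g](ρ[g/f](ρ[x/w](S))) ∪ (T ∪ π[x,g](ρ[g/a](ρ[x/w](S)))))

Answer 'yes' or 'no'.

E1 stepwise |·|:
  T → 3
  S → 4
  ρ[x/w](S) → 4
  ρ[g/a](ρ[x/w](S)) → 4
  π[x,g](ρ[g/a](ρ[x/w](S))) → 4
  (T ∪ π[x,g](ρ[g/a](ρ[x/w](S)))) → 7
  S → 4
  ρ[x/w](S) → 4
  ρ[g/f](ρ[x/w](S)) → 4
  π[x,g](ρ[g/f](ρ[x/w](S))) → 4
  ((T ∪ π[x,g](ρ[g/a](ρ[x/w](S)))) ∪ π[x,g](ρ[g/f](ρ[x/w](S)))) → 11
E2 stepwise |·|:
  S → 4
  ρ[x/w](S) → 4
  ρ[g/f](ρ[x/w](S)) → 4
  π[x,g](ρ[g/f](ρ[x/w](S))) → 4
  T → 3
  S → 4
  ρ[x/w](S) → 4
  ρ[g/a](ρ[x/w](S)) → 4
  π[x,g](ρ[g/a](ρ[x/w](S))) → 4
  (T ∪ π[x,g](ρ[g/a](ρ[x/w](S)))) → 7
  (π[x,g](ρ[g/f](ρ[x/w](S))) ∪ (T ∪ π[x,g](ρ[g/a](ρ[x/w](S))))) → 11

E1 and E2 produce the same multiset:
x | g
p | 1
p | 2
p | 4
p | 5
p | 9
q | 5
q | 9
r | 2
r | 9
s | 7
t | 8

yes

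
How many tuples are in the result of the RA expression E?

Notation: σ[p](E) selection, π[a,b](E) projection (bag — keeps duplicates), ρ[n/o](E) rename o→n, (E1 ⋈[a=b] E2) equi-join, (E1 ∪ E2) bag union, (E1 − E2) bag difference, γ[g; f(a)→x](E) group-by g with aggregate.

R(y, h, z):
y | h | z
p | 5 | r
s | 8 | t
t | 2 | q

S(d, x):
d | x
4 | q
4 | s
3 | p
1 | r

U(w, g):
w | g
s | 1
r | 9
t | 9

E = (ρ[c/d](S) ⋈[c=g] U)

Subexpression sizes:
  S → 4
  ρ[c/d](S) → 4
  U → 3
  (ρ[c/d](S) ⋈[c=g] U) → 1

|E| = 1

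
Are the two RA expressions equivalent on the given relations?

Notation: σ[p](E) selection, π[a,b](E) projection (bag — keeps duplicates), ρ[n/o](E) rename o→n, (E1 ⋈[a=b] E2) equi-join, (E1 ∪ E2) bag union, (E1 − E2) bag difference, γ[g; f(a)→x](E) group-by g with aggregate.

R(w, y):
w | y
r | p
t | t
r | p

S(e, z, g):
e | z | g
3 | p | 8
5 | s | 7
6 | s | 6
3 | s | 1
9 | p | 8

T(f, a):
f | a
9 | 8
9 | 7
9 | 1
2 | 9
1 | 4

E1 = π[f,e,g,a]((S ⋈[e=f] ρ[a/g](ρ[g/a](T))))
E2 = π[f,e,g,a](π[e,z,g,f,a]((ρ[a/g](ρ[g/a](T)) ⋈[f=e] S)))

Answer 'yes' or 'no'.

E1 row counts bottom-up:
  S → 5
  T → 5
  ρ[g/a](T) → 5
  ρ[a/g](ρ[g/a](T)) → 5
  (S ⋈[e=f] ρ[a/g](ρ[g/a](T))) → 3
  π[f,e,g,a]((S ⋈[e=f] ρ[a/g](ρ[g/a](T)))) → 3
E2 row counts bottom-up:
  T → 5
  ρ[g/a](T) → 5
  ρ[a/g](ρ[g/a](T)) → 5
  S → 5
  (ρ[a/g](ρ[g/a](T)) ⋈[f=e] S) → 3
  π[e,z,g,f,a]((ρ[a/g](ρ[g/a](T)) ⋈[f=e] S)) → 3
  π[f,e,g,a](π[e,z,g,f,a]((ρ[a/g](ρ[g/a](T)) ⋈[f=e] S))) → 3

E1 and E2 produce the same multiset:
f | e | g | a
9 | 9 | 8 | 1
9 | 9 | 8 | 7
9 | 9 | 8 | 8

yes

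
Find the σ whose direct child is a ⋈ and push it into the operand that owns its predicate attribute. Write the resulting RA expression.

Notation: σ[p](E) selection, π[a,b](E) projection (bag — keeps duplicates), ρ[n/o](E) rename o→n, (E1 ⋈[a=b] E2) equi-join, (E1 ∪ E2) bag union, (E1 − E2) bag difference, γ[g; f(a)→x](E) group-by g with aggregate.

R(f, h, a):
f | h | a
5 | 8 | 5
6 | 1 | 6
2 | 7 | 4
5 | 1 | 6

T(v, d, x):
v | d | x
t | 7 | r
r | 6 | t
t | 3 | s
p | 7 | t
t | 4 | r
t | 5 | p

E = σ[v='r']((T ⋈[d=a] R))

σ filters on v, owned by the left side.
E' = (σ[v='r'](T) ⋈[d=a] R)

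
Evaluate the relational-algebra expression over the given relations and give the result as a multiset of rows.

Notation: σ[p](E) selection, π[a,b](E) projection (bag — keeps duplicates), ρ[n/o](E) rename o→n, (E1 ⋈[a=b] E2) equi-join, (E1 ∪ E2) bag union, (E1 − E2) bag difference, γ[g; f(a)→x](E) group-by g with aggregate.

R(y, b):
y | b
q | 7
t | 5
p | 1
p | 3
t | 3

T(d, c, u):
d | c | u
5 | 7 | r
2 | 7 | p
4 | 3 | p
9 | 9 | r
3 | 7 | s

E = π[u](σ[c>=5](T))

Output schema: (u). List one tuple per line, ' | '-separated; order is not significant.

Row counts bottom-up:
  T → 5
  σ[c>=5](T) → 4
  π[u](σ[c>=5](T)) → 4

== RESULT ==
u
p
r
r
s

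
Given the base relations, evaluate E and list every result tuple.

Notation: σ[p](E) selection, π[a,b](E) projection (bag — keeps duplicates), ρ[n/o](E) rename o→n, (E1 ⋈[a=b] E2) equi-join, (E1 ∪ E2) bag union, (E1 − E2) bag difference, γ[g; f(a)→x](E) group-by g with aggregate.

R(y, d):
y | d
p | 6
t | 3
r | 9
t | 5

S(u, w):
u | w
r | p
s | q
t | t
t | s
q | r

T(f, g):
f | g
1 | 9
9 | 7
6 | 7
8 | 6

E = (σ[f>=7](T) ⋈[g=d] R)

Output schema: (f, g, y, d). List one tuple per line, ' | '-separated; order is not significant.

Stepwise |·|:
  T → 4
  σ[f>=7](T) → 2
  R → 4
  (σ[f>=7](T) ⋈[g=d] R) → 1

== RESULT ==
f | g | y | d
8 | 6 | p | 6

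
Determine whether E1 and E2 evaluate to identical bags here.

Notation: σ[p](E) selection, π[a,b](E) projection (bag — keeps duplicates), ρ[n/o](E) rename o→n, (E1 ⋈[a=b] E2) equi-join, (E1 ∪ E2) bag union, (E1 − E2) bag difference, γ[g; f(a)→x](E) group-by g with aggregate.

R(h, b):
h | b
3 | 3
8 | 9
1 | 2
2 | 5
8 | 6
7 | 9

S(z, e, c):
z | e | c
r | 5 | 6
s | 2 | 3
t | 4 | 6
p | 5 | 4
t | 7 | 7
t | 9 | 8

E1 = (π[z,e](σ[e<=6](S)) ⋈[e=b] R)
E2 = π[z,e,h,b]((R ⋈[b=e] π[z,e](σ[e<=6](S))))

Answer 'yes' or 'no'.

E1 subexpression sizes:
  S → 6
  σ[e<=6](S) → 4
  π[z,e](σ[e<=6](S)) → 4
  R → 6
  (π[z,e](σ[e<=6](S)) ⋈[e=b] R) → 3
E2 subexpression sizes:
  R → 6
  S → 6
  σ[e<=6](S) → 4
  π[z,e](σ[e<=6](S)) → 4
  (R ⋈[b=e] π[z,e](σ[e<=6](S))) → 3
  π[z,e,h,b]((R ⋈[b=e] π[z,e](σ[e<=6](S)))) → 3

E1 and E2 produce the same multiset:
z | e | h | b
p | 5 | 2 | 5
r | 5 | 2 | 5
s | 2 | 1 | 2

yes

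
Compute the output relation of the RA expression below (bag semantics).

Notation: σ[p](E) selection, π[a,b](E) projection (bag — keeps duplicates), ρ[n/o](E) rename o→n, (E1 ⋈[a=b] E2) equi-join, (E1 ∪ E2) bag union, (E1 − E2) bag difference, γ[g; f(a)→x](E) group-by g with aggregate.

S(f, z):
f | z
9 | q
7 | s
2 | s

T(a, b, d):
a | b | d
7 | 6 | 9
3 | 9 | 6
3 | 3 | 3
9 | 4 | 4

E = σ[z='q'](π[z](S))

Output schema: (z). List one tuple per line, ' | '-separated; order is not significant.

Subexpression sizes:
  S → 3
  π[z](S) → 3
  σ[z='q'](π[z](S)) → 1

== RESULT ==
z
q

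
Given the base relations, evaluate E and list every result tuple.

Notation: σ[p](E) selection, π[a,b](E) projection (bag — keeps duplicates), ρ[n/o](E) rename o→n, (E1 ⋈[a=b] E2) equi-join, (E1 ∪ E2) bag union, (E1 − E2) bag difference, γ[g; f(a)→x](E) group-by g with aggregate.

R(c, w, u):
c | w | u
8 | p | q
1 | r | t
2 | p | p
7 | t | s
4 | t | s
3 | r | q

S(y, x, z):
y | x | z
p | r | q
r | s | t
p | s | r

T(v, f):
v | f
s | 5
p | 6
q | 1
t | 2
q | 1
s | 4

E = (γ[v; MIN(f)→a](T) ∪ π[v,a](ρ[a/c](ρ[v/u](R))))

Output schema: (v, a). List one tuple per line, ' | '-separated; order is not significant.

Per-node cardinality:
  T → 6
  γ[v; MIN(f)→a](T) → 4
  R → 6
  ρ[v/u](R) → 6
  ρ[a/c](ρ[v/u](R)) → 6
  π[v,a](ρ[a/c](ρ[v/u](R))) → 6
  (γ[v; MIN(f)→a](T) ∪ π[v,a](ρ[a/c](ρ[v/u](R)))) → 10

== RESULT ==
v | a
p | 2
p | 6
q | 1
q | 3
q | 8
s | 4
s | 4
s | 7
t | 1
t | 2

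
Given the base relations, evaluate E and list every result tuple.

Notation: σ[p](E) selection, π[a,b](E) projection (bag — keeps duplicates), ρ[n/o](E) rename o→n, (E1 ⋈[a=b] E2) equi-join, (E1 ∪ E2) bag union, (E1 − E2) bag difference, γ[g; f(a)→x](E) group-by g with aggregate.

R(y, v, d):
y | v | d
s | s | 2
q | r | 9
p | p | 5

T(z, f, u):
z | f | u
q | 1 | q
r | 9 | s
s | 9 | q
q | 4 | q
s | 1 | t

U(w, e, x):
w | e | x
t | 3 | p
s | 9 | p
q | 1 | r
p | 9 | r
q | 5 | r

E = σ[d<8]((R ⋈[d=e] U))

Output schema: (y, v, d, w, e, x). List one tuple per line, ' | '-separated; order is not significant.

Stepwise |·|:
  R → 3
  U → 5
  (R ⋈[d=e] U) → 3
  σ[d<8]((R ⋈[d=e] U)) → 1

== RESULT ==
y | v | d | w | e | x
p | p | 5 | q | 5 | r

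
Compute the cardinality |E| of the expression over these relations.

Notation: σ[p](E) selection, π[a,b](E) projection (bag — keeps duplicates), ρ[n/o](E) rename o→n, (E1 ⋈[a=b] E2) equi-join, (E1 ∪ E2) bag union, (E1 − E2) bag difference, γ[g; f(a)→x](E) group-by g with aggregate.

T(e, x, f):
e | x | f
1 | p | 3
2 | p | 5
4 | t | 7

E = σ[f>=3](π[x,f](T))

Per-node cardinality:
  T → 3
  π[x,f](T) → 3
  σ[f>=3](π[x,f](T)) → 3

|E| = 3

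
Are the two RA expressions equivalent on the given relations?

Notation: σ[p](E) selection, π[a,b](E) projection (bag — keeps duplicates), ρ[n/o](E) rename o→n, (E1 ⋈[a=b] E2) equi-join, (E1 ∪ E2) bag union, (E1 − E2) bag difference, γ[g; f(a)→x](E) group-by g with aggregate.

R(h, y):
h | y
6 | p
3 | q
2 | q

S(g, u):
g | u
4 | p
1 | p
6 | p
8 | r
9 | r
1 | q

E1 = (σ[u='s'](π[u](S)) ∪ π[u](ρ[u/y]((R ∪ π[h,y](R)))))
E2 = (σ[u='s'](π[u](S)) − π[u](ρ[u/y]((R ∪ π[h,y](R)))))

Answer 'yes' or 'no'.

E1 per-node cardinality:
  S → 6
  π[u](S) → 6
  σ[u='s'](π[u](S)) → 0
  R → 3
  R → 3
  π[h,y](R) → 3
  (R ∪ π[h,y](R)) → 6
  ρ[u/y]((R ∪ π[h,y](R))) → 6
  π[u](ρ[u/y]((R ∪ π[h,y](R)))) → 6
  (σ[u='s'](π[u](S)) ∪ π[u](ρ[u/y]((R ∪ π[h,y](R))))) → 6
E2 per-node cardinality:
  S → 6
  π[u](S) → 6
  σ[u='s'](π[u](S)) → 0
  R → 3
  R → 3
  π[h,y](R) → 3
  (R ∪ π[h,y](R)) → 6
  ρ[u/y]((R ∪ π[h,y](R))) → 6
  π[u](ρ[u/y]((R ∪ π[h,y](R)))) → 6
  (σ[u='s'](π[u](S)) − π[u](ρ[u/y]((R ∪ π[h,y](R))))) → 0

E1 result:
u
p
p
q
q
q
q
E2 result:
u
(0 rows)
Witness: ('p',) appears 2× in E1 but 0× in E2.

no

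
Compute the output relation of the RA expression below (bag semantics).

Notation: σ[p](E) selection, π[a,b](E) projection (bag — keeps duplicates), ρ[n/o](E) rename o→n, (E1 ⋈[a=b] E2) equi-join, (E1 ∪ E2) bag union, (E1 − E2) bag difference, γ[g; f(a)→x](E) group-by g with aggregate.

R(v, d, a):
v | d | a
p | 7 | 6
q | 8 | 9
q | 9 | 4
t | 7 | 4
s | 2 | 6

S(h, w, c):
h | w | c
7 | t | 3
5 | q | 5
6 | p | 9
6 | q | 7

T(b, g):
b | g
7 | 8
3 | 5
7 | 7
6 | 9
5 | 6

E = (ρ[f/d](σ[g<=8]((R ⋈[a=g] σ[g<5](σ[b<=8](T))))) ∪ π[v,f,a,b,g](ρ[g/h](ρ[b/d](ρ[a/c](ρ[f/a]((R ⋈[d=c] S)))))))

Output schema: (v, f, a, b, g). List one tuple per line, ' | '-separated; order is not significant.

Stepwise |·|:
  R → 5
  T → 5
  σ[b<=8](T) → 5
  σ[g<5](σ[b<=8](T)) → 0
  (R ⋈[a=g] σ[g<5](σ[b<=8](T))) → 0
  σ[g<=8]((R ⋈[a=g] σ[g<5](σ[b<=8](T)))) → 0
  ρ[f/d](σ[g<=8]((R ⋈[a=g] σ[g<5](σ[b<=8](T))))) → 0
  R → 5
  S → 4
  (R ⋈[d=c] S) → 3
  ρ[f/a]((R ⋈[d=c] S)) → 3
  ρ[a/c](ρ[f/a]((R ⋈[d=c] S))) → 3
  ρ[b/d](ρ[a/c](ρ[f/a]((R ⋈[d=c] S)))) → 3
  ρ[g/h](ρ[b/d](ρ[a/c](ρ[f/a]((R ⋈[d=c] S))))) → 3
  π[v,f,a,b,g](ρ[g/h](ρ[b/d](ρ[a/c](ρ[f/a]((R ⋈[d=c] S)))))) → 3
  (ρ[f/d](σ[g<=8]((R ⋈[a=g] σ[g<5](σ[b<=8](T))))) ∪ π[v,f,a,b,g](ρ[g/h](ρ[b/d](ρ[a/c](ρ[f/a]((R ⋈[d=c] S))))))) → 3

== RESULT ==
v | f | a | b | g
p | 6 | 7 | 7 | 6
q | 4 | 9 | 9 | 6
t | 4 | 7 | 7 | 6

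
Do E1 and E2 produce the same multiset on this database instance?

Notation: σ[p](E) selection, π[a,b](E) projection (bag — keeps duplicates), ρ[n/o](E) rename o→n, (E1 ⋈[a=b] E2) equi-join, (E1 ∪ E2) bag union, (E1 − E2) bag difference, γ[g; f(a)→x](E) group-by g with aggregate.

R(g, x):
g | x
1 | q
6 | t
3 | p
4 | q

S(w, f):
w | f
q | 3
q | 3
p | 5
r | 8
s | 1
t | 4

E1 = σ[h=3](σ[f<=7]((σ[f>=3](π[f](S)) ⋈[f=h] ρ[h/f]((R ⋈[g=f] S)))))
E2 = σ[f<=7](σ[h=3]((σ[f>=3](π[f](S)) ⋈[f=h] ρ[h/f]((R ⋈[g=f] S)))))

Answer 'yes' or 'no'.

E1 subexpression sizes:
  S → 6
  π[f](S) → 6
  σ[f>=3](π[f](S)) → 5
  R → 4
  S → 6
  (R ⋈[g=f] S) → 4
  ρ[h/f]((R ⋈[g=f] S)) → 4
  (σ[f>=3](π[f](S)) ⋈[f=h] ρ[h/f]((R ⋈[g=f] S))) → 5
  σ[f<=7]((σ[f>=3](π[f](S)) ⋈[f=h] ρ[h/f]((R ⋈[g=f] S)))) → 5
  σ[h=3](σ[f<=7]((σ[f>=3](π[f](S)) ⋈[f=h] ρ[h/f]((R ⋈[g=f] S))))) → 4
E2 subexpression sizes:
  S → 6
  π[f](S) → 6
  σ[f>=3](π[f](S)) → 5
  R → 4
  S → 6
  (R ⋈[g=f] S) → 4
  ρ[h/f]((R ⋈[g=f] S)) → 4
  (σ[f>=3](π[f](S)) ⋈[f=h] ρ[h/f]((R ⋈[g=f] S))) → 5
  σ[h=3]((σ[f>=3](π[f](S)) ⋈[f=h] ρ[h/f]((R ⋈[g=f] S)))) → 4
  σ[f<=7](σ[h=3]((σ[f>=3](π[f](S)) ⋈[f=h] ρ[h/f]((R ⋈[g=f] S))))) → 4

E1 and E2 produce the same multiset:
f | g | x | w | h
3 | 3 | p | q | 3
3 | 3 | p | q | 3
3 | 3 | p | q | 3
3 | 3 | p | q | 3

yes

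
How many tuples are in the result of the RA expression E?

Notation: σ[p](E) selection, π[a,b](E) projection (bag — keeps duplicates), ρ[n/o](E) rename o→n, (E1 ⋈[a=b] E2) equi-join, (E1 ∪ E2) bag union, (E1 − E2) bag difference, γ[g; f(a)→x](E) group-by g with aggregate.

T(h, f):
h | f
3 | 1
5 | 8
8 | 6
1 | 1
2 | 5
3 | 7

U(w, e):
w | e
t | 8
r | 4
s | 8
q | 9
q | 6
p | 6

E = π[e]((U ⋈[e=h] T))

Per-node cardinality:
  U → 6
  T → 6
  (U ⋈[e=h] T) → 2
  π[e]((U ⋈[e=h] T)) → 2

|E| = 2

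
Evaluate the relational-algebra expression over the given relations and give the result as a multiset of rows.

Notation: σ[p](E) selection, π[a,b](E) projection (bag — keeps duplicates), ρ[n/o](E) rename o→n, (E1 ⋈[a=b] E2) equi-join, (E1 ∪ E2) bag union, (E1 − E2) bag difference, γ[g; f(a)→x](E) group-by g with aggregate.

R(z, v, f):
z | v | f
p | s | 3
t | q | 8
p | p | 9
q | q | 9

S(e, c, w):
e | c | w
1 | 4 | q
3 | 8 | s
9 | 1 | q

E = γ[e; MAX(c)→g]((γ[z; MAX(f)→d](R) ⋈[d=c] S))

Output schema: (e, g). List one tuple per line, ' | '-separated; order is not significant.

Row counts bottom-up:
  R → 4
  γ[z; MAX(f)→d](R) → 3
  S → 3
  (γ[z; MAX(f)→d](R) ⋈[d=c] S) → 1
  γ[e; MAX(c)→g]((γ[z; MAX(f)→d](R) ⋈[d=c] S)) → 1

== RESULT ==
e | g
3 | 8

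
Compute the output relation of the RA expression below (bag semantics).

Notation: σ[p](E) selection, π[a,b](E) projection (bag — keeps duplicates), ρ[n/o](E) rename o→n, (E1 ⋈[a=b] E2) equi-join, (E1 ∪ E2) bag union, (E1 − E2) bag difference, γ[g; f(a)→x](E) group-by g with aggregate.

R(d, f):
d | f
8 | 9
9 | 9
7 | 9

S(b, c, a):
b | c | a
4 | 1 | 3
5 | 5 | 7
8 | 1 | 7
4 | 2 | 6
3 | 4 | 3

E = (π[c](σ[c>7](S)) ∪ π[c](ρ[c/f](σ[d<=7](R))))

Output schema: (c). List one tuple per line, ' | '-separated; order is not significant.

Stepwise |·|:
  S → 5
  σ[c>7](S) → 0
  π[c](σ[c>7](S)) → 0
  R → 3
  σ[d<=7](R) → 1
  ρ[c/f](σ[d<=7](R)) → 1
  π[c](ρ[c/f](σ[d<=7](R))) → 1
  (π[c](σ[c>7](S)) ∪ π[c](ρ[c/f](σ[d<=7](R)))) → 1

== RESULT ==
c
9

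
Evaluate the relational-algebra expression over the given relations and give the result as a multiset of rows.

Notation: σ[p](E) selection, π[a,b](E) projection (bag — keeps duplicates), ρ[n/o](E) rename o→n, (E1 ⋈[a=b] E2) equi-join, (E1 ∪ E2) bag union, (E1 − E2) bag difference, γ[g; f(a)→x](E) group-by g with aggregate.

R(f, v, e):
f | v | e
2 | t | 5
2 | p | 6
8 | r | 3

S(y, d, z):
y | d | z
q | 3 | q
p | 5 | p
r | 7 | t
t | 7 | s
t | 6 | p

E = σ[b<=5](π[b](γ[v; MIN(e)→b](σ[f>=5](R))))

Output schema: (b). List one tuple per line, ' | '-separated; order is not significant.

Per-node cardinality:
  R → 3
  σ[f>=5](R) → 1
  γ[v; MIN(e)→b](σ[f>=5](R)) → 1
  π[b](γ[v; MIN(e)→b](σ[f>=5](R))) → 1
  σ[b<=5](π[b](γ[v; MIN(e)→b](σ[f>=5](R)))) → 1

== RESULT ==
b
3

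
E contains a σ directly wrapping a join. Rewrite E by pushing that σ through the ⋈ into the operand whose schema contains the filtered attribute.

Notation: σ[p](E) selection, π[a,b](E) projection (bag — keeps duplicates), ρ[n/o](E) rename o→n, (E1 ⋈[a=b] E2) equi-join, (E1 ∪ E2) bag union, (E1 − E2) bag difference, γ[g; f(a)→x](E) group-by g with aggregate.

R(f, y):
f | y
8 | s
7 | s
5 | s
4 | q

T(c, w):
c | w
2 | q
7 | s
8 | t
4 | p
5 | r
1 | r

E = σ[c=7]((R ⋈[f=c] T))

σ filters on c, owned by the right side.
E' = (R ⋈[f=c] σ[c=7](T))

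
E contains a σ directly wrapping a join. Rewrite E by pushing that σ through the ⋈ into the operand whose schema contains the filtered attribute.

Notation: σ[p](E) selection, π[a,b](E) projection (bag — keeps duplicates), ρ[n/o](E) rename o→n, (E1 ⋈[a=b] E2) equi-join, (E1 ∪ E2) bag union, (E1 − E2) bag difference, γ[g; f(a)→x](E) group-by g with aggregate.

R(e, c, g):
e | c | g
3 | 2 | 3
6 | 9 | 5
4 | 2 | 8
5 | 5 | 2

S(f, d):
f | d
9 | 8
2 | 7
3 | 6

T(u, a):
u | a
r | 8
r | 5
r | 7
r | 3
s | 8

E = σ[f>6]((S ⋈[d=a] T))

σ filters on f, owned by the left side.
E' = (σ[f>6](S) ⋈[d=a] T)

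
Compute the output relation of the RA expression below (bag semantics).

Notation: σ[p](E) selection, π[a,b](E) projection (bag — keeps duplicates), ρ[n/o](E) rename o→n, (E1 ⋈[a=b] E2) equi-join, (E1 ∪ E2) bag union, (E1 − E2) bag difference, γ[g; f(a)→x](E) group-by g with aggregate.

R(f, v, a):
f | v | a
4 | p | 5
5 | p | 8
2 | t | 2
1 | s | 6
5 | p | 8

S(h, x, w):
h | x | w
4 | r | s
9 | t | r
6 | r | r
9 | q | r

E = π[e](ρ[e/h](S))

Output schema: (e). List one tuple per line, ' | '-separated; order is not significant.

Stepwise |·|:
  S → 4
  ρ[e/h](S) → 4
  π[e](ρ[e/h](S)) → 4

== RESULT ==
e
4
6
9
9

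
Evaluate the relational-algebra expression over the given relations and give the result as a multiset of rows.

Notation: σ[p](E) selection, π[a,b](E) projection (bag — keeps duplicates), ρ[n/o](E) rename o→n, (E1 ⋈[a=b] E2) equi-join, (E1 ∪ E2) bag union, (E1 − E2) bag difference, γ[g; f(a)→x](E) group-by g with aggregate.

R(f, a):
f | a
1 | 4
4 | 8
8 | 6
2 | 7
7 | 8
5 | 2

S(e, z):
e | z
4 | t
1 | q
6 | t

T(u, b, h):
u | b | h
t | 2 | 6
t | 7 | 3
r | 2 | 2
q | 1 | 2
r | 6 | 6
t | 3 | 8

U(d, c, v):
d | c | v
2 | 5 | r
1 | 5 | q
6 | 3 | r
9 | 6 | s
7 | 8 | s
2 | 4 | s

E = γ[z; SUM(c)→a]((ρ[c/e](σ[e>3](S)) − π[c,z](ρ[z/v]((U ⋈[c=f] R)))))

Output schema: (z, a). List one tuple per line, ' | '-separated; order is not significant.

Per-node cardinality:
  S → 3
  σ[e>3](S) → 2
  ρ[c/e](σ[e>3](S)) → 2
  U → 6
  R → 6
  (U ⋈[c=f] R) → 4
  ρ[z/v]((U ⋈[c=f] R)) → 4
  π[c,z](ρ[z/v]((U ⋈[c=f] R))) → 4
  (ρ[c/e](σ[e>3](S)) − π[c,z](ρ[z/v]((U ⋈[c=f] R)))) → 2
  γ[z; SUM(c)→a]((ρ[c/e](σ[e>3](S)) − π[c,z](ρ[z/v]((U ⋈[c=f] R))))) → 1

== RESULT ==
z | a
t | 10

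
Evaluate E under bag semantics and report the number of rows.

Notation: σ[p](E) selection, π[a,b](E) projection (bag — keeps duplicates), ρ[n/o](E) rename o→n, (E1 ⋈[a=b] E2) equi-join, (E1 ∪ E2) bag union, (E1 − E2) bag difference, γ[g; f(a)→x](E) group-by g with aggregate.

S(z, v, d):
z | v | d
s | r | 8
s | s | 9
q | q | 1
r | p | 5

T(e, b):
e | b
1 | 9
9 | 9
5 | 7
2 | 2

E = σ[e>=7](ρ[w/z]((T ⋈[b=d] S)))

Stepwise |·|:
  T → 4
  S → 4
  (T ⋈[b=d] S) → 2
  ρ[w/z]((T ⋈[b=d] S)) → 2
  σ[e>=7](ρ[w/z]((T ⋈[b=d] S))) → 1

|E| = 1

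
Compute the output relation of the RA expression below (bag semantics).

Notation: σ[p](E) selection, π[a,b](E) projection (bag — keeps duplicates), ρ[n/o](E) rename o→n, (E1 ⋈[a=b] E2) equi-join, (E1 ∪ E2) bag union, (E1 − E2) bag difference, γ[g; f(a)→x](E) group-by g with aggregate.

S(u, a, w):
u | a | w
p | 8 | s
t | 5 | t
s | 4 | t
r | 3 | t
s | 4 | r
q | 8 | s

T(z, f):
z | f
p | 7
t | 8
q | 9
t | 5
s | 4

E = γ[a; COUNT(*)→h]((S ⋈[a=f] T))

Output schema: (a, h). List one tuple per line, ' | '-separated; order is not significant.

Subexpression sizes:
  S → 6
  T → 5
  (S ⋈[a=f] T) → 5
  γ[a; COUNT(*)→h]((S ⋈[a=f] T)) → 3

== RESULT ==
a | h
4 | 2
5 | 1
8 | 2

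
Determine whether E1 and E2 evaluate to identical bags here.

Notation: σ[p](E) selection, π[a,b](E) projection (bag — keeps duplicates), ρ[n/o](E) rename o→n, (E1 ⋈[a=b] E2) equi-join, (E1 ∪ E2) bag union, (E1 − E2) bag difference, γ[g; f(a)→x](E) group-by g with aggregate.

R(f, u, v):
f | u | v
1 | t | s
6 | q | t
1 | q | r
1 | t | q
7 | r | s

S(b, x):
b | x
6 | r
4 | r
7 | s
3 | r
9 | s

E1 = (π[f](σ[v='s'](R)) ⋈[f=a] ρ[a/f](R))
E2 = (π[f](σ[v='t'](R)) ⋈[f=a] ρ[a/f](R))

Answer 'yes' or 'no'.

E1 row counts bottom-up:
  R → 5
  σ[v='s'](R) → 2
  π[f](σ[v='s'](R)) → 2
  R → 5
  ρ[a/f](R) → 5
  (π[f](σ[v='s'](R)) ⋈[f=a] ρ[a/f](R)) → 4
E2 row counts bottom-up:
  R → 5
  σ[v='t'](R) → 1
  π[f](σ[v='t'](R)) → 1
  R → 5
  ρ[a/f](R) → 5
  (π[f](σ[v='t'](R)) ⋈[f=a] ρ[a/f](R)) → 1

E1 result:
f | a | u | v
1 | 1 | q | r
1 | 1 | t | q
1 | 1 | t | s
7 | 7 | r | s
E2 result:
f | a | u | v
6 | 6 | q | t
Witness: (6, 6, 'q', 't') appears 0× in E1 but 1× in E2.

no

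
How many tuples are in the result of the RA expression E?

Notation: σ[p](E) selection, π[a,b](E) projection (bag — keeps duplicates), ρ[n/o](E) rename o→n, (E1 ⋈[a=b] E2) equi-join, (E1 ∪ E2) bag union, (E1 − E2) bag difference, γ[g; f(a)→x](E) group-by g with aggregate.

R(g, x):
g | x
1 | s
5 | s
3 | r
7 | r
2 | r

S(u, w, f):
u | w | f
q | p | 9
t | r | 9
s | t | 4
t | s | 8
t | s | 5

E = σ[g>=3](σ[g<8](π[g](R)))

Per-node cardinality:
  R → 5
  π[g](R) → 5
  σ[g<8](π[g](R)) → 5
  σ[g>=3](σ[g<8](π[g](R))) → 3

|E| = 3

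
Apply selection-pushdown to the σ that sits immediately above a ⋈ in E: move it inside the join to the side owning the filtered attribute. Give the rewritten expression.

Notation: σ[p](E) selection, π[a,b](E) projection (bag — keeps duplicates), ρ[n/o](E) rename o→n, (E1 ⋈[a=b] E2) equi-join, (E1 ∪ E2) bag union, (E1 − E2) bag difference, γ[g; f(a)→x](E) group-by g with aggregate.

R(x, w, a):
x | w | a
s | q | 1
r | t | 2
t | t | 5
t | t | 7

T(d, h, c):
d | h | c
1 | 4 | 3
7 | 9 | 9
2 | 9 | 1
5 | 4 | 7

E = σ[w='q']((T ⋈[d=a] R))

σ filters on w, owned by the right side.
E' = (T ⋈[d=a] σ[w='q'](R))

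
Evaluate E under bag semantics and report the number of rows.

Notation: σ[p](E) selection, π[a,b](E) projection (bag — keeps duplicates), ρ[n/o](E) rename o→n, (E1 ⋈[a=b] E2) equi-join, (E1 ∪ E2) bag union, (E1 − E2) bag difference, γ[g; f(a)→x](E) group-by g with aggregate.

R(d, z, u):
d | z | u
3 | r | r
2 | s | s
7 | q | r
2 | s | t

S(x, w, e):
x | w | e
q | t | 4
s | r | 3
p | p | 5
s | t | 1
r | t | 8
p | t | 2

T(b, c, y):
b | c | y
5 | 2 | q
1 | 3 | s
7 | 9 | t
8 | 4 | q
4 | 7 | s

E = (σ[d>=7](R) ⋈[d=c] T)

Per-node cardinality:
  R → 4
  σ[d>=7](R) → 1
  T → 5
  (σ[d>=7](R) ⋈[d=c] T) → 1

|E| = 1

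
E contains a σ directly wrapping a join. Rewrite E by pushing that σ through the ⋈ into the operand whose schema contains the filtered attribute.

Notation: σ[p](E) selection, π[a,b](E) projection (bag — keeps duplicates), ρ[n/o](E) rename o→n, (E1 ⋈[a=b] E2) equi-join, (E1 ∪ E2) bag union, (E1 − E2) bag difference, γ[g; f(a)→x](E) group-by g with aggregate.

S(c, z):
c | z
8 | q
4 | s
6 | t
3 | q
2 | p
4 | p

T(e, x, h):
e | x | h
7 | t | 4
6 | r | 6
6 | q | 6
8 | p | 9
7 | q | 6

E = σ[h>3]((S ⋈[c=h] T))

σ filters on h, owned by the right side.
E' = (S ⋈[c=h] σ[h>3](T))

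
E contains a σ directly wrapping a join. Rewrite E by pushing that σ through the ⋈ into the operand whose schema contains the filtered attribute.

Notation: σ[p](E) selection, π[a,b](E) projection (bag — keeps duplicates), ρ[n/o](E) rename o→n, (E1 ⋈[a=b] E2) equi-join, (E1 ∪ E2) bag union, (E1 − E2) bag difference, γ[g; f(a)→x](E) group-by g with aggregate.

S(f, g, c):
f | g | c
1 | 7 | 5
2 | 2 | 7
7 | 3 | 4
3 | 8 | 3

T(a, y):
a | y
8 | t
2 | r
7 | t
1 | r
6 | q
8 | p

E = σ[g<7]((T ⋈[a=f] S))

σ filters on g, owned by the right side.
E' = (T ⋈[a=f] σ[g<7](S))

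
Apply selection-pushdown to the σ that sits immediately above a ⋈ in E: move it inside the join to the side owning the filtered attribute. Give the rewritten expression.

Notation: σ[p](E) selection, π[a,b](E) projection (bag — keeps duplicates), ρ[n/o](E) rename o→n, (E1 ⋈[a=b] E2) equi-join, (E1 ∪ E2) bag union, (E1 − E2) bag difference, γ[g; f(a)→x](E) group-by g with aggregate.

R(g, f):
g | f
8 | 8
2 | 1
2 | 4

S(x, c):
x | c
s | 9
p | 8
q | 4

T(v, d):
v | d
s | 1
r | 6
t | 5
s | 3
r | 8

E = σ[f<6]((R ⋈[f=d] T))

σ filters on f, owned by the left side.
E' = (σ[f<6](R) ⋈[f=d] T)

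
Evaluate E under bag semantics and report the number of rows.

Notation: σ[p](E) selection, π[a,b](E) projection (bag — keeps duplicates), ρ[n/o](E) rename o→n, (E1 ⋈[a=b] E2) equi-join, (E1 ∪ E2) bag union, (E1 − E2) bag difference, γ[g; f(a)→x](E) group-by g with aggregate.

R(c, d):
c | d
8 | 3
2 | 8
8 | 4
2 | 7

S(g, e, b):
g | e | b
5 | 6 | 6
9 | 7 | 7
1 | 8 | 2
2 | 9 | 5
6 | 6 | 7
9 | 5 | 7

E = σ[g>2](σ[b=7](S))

Stepwise |·|:
  S → 6
  σ[b=7](S) → 3
  σ[g>2](σ[b=7](S)) → 3

|E| = 3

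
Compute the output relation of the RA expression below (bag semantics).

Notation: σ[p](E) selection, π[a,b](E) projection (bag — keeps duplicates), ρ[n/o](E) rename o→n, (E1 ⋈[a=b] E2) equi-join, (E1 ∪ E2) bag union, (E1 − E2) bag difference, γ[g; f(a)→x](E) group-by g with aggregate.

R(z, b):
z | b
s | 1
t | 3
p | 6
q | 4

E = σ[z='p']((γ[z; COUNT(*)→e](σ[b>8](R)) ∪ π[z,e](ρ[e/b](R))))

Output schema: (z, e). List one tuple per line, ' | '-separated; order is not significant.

Subexpression sizes:
  R → 4
  σ[b>8](R) → 0
  γ[z; COUNT(*)→e](σ[b>8](R)) → 0
  R → 4
  ρ[e/b](R) → 4
  π[z,e](ρ[e/b](R)) → 4
  (γ[z; COUNT(*)→e](σ[b>8](R)) ∪ π[z,e](ρ[e/b](R))) → 4
  σ[z='p']((γ[z; COUNT(*)→e](σ[b>8](R)) ∪ π[z,e](ρ[e/b](R)))) → 1

== RESULT ==
z | e
p | 6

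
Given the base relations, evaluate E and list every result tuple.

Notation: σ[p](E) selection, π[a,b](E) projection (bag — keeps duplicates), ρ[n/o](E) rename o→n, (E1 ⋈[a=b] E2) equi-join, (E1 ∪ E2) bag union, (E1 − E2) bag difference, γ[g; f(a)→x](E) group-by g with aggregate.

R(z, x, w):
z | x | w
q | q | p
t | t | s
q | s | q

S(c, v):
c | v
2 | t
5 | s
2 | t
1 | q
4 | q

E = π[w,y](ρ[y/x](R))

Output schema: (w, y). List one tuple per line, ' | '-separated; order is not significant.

Per-node cardinality:
  R → 3
  ρ[y/x](R) → 3
  π[w,y](ρ[y/x](R)) → 3

== RESULT ==
w | y
p | q
q | s
s | t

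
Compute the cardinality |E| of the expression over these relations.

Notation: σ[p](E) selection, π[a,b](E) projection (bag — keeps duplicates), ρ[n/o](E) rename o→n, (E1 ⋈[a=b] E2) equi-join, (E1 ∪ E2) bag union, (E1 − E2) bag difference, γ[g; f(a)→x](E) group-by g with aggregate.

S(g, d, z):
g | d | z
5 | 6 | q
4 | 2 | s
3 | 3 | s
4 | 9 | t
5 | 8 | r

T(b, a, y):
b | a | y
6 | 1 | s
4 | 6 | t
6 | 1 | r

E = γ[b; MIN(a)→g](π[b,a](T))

Stepwise |·|:
  T → 3
  π[b,a](T) → 3
  γ[b; MIN(a)→g](π[b,a](T)) → 2

|E| = 2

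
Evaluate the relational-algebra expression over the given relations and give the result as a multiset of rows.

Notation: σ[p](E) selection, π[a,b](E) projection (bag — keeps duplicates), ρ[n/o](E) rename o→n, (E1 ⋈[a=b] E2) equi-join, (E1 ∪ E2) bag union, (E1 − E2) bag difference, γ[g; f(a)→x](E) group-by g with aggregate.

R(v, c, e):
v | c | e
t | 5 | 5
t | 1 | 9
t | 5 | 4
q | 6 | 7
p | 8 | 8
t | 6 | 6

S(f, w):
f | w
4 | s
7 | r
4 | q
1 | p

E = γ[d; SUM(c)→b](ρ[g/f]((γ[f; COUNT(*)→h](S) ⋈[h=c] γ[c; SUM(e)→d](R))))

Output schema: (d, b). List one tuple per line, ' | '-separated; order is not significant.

Stepwise |·|:
  S → 4
  γ[f; COUNT(*)→h](S) → 3
  R → 6
  γ[c; SUM(e)→d](R) → 4
  (γ[f; COUNT(*)→h](S) ⋈[h=c] γ[c; SUM(e)→d](R)) → 2
  ρ[g/f]((γ[f; COUNT(*)→h](S) ⋈[h=c] γ[c; SUM(e)→d](R))) → 2
  γ[d; SUM(c)→b](ρ[g/f]((γ[f; COUNT(*)→h](S) ⋈[h=c] γ[c; SUM(e)→d](R)))) → 1

== RESULT ==
d | b
9 | 2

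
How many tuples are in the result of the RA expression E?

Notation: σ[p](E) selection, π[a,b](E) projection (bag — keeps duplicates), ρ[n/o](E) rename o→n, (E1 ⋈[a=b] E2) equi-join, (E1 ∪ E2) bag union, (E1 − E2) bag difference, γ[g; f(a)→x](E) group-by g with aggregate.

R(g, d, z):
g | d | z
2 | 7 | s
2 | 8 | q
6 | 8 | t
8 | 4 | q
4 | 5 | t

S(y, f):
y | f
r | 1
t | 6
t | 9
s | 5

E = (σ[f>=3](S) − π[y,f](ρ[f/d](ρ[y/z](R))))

Subexpression sizes:
  S → 4
  σ[f>=3](S) → 3
  R → 5
  ρ[y/z](R) → 5
  ρ[f/d](ρ[y/z](R)) → 5
  π[y,f](ρ[f/d](ρ[y/z](R))) → 5
  (σ[f>=3](S) − π[y,f](ρ[f/d](ρ[y/z](R)))) → 3

|E| = 3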